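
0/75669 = 0 = 0.00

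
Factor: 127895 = 5^1*25579^1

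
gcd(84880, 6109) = 1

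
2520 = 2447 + 73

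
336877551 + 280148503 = 617026054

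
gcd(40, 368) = 8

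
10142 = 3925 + 6217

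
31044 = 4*7761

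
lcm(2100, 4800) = 33600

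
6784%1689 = 28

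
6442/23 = 280 + 2/23 ≈ 280.09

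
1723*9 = 15507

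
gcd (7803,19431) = 153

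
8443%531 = 478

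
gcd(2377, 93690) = 1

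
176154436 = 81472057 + 94682379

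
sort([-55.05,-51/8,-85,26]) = [-85,-55.05,-51/8,26]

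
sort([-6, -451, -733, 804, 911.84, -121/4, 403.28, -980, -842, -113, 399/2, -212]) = [-980, -842, -733, -451, -212, -113, -121/4, -6, 399/2, 403.28, 804, 911.84]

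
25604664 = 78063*328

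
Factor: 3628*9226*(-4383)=-1*2^3*3^2*7^1*487^1*659^1*907^1=-146707460424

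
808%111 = 31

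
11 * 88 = 968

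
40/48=5/6 ≈ 0.833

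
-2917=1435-4352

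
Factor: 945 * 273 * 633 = 3^5 * 5^1 * 7^2 * 13^1 * 211^1 = 163304505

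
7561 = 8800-1239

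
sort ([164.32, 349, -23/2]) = [-23/2, 164.32, 349]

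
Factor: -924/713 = -1*2^2*3^1*7^1*11^1*23^(-1)*31^(-1) 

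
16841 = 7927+8914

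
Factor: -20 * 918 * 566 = -1 * 2^4 * 3^3 * 5^1 * 17^1 * 283^1 = -10391760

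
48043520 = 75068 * 640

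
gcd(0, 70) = 70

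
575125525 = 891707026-316581501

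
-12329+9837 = -2492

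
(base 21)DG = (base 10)289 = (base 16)121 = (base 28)A9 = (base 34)8H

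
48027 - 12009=36018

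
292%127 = 38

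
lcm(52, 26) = 52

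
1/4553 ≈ 0.000220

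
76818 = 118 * 651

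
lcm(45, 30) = 90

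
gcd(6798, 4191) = 33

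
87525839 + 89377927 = 176903766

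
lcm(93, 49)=4557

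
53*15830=838990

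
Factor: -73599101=-1*43^1*691^1*2477^1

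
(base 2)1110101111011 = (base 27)a9e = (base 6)54535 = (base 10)7547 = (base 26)b47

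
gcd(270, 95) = 5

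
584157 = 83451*7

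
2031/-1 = -2031 = -2031.00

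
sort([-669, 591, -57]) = [-669, -57, 591]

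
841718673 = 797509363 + 44209310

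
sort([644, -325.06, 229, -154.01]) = [-325.06, -154.01, 229, 644]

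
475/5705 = 95/1141 ≈ 0.0833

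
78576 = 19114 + 59462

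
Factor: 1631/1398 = 2^(-1) * 3^(-1) * 7^1 = 7/6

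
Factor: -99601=-1*103^1*967^1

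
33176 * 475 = 15758600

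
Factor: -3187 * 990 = -1 * 2^1 * 3^2 * 5^1 * 11^1 * 3187^1 = -3155130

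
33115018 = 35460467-2345449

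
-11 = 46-57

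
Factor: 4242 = 2^1*3^1*7^1*101^1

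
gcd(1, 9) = 1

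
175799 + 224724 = 400523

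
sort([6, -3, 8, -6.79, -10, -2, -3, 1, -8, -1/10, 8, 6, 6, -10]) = [-10, -10, -8, -6.79, -3, -3, -2, -1/10, 1, 6, 6, 6, 8, 8]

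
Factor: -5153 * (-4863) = 3^1 * 1621^1 * 5153^1 = 25059039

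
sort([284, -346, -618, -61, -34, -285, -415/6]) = [-618, -346, -285, -415/6, -61, -34, 284]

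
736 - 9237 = -8501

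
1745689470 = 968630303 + 777059167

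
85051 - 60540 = 24511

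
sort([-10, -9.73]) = [-10, -9.73]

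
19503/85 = 229 + 38/85≈229.45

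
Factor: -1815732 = -1 * 2^2 * 3^2 * 31^1 * 1627^1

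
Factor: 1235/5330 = 2^(-1)*19^1*41^(-1) = 19/82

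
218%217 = 1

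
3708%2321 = 1387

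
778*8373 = 6514194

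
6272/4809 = 896/687 ≈ 1.30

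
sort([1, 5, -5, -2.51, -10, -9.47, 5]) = [-10, -9.47, -5, -2.51, 1, 5, 5]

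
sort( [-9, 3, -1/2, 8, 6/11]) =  [-9, -1/2, 6/11, 3, 8]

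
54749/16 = 3421 + 13/16 ≈ 3421.81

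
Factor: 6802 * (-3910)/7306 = -1 * 2^1 * 5^1 * 13^(-1) * 17^1 * 19^1 * 23^1 * 179^1 * 281^(-1) = -13297910/3653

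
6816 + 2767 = 9583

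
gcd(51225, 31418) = 683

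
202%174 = 28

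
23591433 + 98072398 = 121663831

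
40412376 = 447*90408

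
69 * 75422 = 5204118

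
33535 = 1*33535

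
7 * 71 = 497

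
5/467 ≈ 0.0107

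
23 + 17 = 40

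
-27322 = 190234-217556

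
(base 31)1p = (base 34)1m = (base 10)56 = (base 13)44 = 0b111000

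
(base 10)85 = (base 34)2h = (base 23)3g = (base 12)71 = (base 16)55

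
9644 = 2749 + 6895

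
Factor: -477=-1*3^2*53^1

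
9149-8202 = 947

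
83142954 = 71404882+11738072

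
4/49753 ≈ 0.0000804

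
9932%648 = 212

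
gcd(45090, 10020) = 5010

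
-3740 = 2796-6536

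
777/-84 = -37/4 = -9.25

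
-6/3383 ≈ -0.00177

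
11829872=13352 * 886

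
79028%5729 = 4551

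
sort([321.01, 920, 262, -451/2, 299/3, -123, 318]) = [-451/2, -123, 299/3, 262, 318, 321.01, 920]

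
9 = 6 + 3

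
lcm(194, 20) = 1940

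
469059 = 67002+402057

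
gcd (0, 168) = 168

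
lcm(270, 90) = 270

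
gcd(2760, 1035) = 345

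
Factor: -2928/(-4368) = 7^(-1) * 13^(-1) * 61^1 = 61/91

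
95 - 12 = 83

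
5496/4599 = 1832/1533 ≈ 1.20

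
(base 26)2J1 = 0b11100110111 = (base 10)1847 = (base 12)109B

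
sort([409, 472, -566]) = [-566, 409, 472]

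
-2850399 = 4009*(-711)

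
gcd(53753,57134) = 49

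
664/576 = 1+11/72 ≈ 1.15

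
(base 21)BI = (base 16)F9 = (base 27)96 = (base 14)13B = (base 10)249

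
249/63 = 3+20/21 ≈ 3.95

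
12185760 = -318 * (-38320)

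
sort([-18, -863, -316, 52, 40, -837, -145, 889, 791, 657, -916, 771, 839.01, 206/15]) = [-916, -863, -837, -316, -145, -18, 206/15, 40, 52, 657, 771, 791, 839.01, 889]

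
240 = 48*5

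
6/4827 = 2/1609 ≈ 0.00124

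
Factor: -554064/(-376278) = 2^3 * 17^(-1) * 31^(-1) * 97^1 = 776/527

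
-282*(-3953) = 1114746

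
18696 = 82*228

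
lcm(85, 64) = 5440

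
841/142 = 5 + 131/142 ≈ 5.92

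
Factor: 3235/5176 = 2^(-3)*5^1 = 5/8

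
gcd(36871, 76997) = 1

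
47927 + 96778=144705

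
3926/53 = 74 + 4/53 ≈ 74.08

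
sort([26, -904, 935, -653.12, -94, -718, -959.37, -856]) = [-959.37, -904, -856, -718, -653.12, -94, 26, 935]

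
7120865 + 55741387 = 62862252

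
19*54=1026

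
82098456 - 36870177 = 45228279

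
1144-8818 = -7674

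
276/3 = 92 = 92.00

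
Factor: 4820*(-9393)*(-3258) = 2^3*3^3*5^1*31^1*101^1*181^1*241^1 = 147503539080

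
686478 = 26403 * 26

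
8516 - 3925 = 4591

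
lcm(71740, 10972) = 932620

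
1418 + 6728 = 8146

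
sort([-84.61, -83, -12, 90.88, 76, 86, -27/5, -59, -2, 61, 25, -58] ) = [-84.61, -83, -59, -58, -12, -27/5, -2, 25, 61, 76, 86, 90.88] 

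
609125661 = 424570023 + 184555638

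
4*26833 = 107332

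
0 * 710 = 0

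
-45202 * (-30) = 1356060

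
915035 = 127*7205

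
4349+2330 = 6679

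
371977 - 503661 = -131684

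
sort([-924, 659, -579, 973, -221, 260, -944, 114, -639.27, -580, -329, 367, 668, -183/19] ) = [-944, -924, -639.27, -580, -579, -329, -221, -183/19, 114, 260, 367, 659, 668, 973] 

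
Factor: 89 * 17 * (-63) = -1 * 3^2 * 7^1 * 17^1 * 89^1 = -95319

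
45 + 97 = 142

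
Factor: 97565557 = 97565557^1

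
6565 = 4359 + 2206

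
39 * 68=2652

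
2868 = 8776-5908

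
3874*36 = 139464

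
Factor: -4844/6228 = -1 * 3^(-2) * 7^1 = -7/9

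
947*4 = 3788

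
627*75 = 47025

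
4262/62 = 2131/31 ≈ 68.74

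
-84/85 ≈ -0.988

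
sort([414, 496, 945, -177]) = [-177, 414, 496, 945]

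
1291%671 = 620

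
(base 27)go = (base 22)kg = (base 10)456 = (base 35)d1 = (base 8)710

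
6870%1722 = 1704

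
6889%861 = 1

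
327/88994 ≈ 0.00367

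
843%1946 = 843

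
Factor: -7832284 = -1*2^2*421^1*4651^1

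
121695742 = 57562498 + 64133244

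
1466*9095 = 13333270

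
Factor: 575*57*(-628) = -1*2^2*3^1*5^2*19^1*23^1*157^1 = -20582700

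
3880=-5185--9065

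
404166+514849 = 919015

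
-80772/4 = -20193 = -20193.00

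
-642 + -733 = -1375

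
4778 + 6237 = 11015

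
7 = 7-0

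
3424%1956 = 1468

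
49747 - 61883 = -12136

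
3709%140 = 69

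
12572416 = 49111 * 256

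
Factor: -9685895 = -1 * 5^1 * 151^1 * 12829^1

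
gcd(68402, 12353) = 1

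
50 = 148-98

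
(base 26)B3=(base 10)289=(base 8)441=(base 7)562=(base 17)100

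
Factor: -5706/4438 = -1 * 3^2 * 7^(-1) = -9/7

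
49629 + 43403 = 93032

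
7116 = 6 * 1186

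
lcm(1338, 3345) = 6690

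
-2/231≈-0.00866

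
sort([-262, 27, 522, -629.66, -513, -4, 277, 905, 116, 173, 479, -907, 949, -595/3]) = [-907, -629.66, -513, -262, -595/3, -4, 27, 116, 173, 277, 479, 522, 905, 949]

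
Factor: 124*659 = 2^2*31^1*659^1 = 81716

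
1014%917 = 97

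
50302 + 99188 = 149490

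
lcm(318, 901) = 5406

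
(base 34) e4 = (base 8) 740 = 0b111100000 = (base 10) 480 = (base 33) ei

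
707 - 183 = 524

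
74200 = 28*2650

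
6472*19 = 122968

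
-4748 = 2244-6992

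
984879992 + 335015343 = 1319895335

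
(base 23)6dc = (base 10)3485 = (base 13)1781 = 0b110110011101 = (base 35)2tk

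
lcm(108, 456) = 4104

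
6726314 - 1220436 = 5505878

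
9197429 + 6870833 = 16068262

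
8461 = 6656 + 1805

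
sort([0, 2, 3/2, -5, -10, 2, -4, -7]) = [-10, -7, -5, -4, 0, 3/2, 2, 2]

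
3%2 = 1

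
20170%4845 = 790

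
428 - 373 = 55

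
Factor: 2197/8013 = 3^(-1)*13^3*2671^(-1)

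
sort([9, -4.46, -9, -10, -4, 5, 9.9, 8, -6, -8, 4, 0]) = [-10, -9, -8, -6, -4.46, -4, 0, 4, 5, 8, 9, 9.9]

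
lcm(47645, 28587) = 142935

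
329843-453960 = -124117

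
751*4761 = 3575511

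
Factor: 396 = 2^2 * 3^2 * 11^1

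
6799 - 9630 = -2831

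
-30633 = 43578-74211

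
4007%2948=1059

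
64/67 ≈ 0.955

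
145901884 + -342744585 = -196842701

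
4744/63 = 75 + 19/63 ≈ 75.30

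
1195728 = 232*5154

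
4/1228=1/307 ≈ 0.00326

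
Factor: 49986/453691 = 2^1 * 3^2 * 7^(-2) * 47^(-1) * 197^(-1) * 2777^1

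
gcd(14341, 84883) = 1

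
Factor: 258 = 2^1 * 3^1 * 43^1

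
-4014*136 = -545904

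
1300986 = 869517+431469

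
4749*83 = 394167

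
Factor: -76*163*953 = -1*2^2*19^1*163^1*953^1 = -11805764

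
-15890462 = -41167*386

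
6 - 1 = 5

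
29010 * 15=435150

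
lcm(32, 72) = 288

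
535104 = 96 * 5574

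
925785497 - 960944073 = -35158576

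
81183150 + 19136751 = 100319901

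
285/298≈0.956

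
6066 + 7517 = 13583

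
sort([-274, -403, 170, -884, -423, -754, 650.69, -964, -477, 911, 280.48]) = [-964, -884, -754, -477, -423, -403, -274, 170, 280.48, 650.69, 911]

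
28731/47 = 611 + 14/47 ≈ 611.30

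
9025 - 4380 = 4645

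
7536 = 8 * 942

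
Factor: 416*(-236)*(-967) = 2^7*13^1*59^1*967^1 = 94936192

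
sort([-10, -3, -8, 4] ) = [-10, -8, -3, 4] 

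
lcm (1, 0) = 0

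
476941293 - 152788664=324152629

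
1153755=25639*45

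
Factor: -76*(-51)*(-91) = -1*2^2*3^1*7^1*13^1*17^1*19^1 = -352716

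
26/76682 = 13/38341 ≈ 0.000339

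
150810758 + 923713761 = 1074524519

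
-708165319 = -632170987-75994332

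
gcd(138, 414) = 138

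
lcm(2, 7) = 14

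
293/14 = 20 + 13/14 ≈ 20.93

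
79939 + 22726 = 102665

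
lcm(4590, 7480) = 201960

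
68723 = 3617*19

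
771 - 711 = 60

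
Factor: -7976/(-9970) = 2^2 * 5^(-1) = 4/5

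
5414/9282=2707/4641 ≈ 0.583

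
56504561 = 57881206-1376645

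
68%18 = 14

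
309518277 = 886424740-576906463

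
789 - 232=557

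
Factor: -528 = -1 * 2^4 * 3^1 * 11^1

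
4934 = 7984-3050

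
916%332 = 252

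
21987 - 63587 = -41600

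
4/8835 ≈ 0.000453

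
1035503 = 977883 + 57620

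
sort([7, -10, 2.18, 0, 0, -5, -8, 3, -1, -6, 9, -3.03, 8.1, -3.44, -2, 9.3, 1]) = [-10, -8, -6, -5, -3.44, -3.03, -2, -1, 0, 0, 1, 2.18, 3, 7, 8.1, 9, 9.3]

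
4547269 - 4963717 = -416448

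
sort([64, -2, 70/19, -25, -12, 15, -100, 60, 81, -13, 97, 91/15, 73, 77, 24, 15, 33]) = [-100, -25, -13, -12, -2, 70/19, 91/15, 15, 15, 24, 33, 60, 64, 73, 77, 81, 97]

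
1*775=775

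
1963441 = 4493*437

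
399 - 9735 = -9336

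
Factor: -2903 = -1*2903^1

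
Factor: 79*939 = 3^1*79^1*313^1 = 74181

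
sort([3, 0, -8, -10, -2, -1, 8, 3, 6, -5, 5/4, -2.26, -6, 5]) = [-10, -8, -6, -5, -2.26, -2, -1, 0, 5/4, 3, 3, 5, 6, 8]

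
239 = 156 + 83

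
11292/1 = 11292 = 11292.00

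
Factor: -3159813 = -1*3^1*1053271^1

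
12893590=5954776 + 6938814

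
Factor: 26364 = 2^2 * 3^1 * 13^3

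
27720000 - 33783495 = -6063495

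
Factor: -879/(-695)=3^1 * 5^(-1) * 139^(-1) * 293^1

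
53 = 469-416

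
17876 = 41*436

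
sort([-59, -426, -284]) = [-426, -284, -59]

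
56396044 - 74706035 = -18309991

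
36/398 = 18/199 ≈ 0.0905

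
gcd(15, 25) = 5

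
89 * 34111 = 3035879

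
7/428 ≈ 0.0164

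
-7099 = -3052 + -4047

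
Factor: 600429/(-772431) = -1*11^(-1)*89^(-1)*761^1 = -761/979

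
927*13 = 12051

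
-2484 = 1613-4097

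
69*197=13593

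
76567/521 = 146 + 501/521 ≈ 146.96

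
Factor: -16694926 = -1*2^1*31^1*67^1*4019^1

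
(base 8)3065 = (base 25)2de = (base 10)1589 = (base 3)2011212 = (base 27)24n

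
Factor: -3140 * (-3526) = 2^3 * 5^1 * 41^1 * 43^1 * 157^1 = 11071640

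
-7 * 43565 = -304955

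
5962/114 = 52 + 17/57 ≈ 52.30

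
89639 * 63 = 5647257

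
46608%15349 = 561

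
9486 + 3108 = 12594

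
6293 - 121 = 6172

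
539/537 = 1 + 2/537 ≈ 1.00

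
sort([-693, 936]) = [-693, 936]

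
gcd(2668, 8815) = 1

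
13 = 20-7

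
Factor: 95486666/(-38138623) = -1 * 2^1 * 11^2 * 19^2 * 23^(-1) * 1093^1 * 1658201^(-1)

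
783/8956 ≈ 0.0874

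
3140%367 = 204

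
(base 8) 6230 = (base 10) 3224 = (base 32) 34o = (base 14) 1264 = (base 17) b2b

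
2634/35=75 + 9/35 ≈ 75.26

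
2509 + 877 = 3386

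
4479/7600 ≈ 0.589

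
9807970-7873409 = 1934561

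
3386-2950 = 436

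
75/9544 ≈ 0.00786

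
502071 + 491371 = 993442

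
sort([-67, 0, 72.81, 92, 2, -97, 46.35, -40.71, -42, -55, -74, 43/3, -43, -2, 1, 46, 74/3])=[-97, -74, -67, -55, -43, -42, -40.71, -2, 0, 1, 2, 43/3, 74/3, 46, 46.35, 72.81, 92]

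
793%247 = 52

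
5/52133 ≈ 0.0000959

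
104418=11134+93284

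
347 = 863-516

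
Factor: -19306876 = -1*2^2*4826719^1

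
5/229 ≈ 0.0218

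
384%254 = 130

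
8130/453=2710/151 ≈ 17.95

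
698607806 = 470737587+227870219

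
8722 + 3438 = 12160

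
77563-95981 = -18418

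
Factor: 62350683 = 3^1*20783561^1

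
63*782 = 49266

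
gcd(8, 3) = 1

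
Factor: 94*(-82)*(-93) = 2^2*3^1*31^1*41^1*47^1 = 716844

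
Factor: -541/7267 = -1 * 13^(-2) * 43^(-1) * 541^1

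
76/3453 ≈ 0.0220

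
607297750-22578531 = 584719219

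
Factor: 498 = 2^1 * 3^1 * 83^1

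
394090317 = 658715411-264625094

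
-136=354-490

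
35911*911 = 32714921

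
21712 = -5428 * (-4)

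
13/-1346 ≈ -0.00966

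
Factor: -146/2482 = -1 * 17^(-1) = -1/17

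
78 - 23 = 55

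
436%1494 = 436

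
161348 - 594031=-432683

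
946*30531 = 28882326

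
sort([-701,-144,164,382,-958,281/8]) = [-958,-701,-144,281/8,164,382]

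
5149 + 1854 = 7003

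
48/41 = 1 + 7/41 ≈ 1.17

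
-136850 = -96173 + -40677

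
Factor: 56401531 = 101^1 * 558431^1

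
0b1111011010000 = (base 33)781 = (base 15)250d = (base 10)7888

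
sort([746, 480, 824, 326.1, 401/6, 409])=[401/6, 326.1, 409, 480, 746, 824]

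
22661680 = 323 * 70160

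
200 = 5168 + -4968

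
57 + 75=132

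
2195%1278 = 917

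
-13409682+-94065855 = -107475537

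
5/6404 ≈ 0.000781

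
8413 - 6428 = 1985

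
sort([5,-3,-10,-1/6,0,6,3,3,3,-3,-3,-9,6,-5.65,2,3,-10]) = [-10,-10,-9,-5.65,-3,-3,-3,-1/6,0,2,3,3,3,3,5,6,6]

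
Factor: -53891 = -1 * 53891^1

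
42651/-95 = -448 - 91/95 ≈ -448.96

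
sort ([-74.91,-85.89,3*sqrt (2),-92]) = [-92,-85.89,-74.91,3*sqrt (2)]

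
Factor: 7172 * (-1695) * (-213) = 2^2 * 3^2 * 5^1 * 11^1 * 71^1 * 113^1 * 163^1 = 2589343020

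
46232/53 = 872+16/53≈872.30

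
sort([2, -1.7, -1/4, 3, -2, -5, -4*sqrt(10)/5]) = [-5, -4*sqrt(10)/5, -2, -1.7, -1/4, 2, 3]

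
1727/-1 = -1727 = -1727.00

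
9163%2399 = 1966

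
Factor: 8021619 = 3^3*297097^1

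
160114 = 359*446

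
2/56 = 1/28 ≈ 0.0357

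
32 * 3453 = 110496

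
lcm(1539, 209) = 16929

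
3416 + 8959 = 12375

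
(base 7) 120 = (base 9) 70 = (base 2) 111111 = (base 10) 63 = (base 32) 1v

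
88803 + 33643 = 122446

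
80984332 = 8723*9284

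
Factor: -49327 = -1*107^1*461^1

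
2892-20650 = -17758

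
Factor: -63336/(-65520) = 2^(-1)*3^(-1)*5^(-1)*29^1 = 29/30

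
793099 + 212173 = 1005272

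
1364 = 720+644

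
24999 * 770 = 19249230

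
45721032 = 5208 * 8779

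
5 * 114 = 570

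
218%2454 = 218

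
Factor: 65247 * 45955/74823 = 5^1 * 13^2 * 101^1 * 239^1 * 509^(-1) = 20397455/509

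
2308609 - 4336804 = -2028195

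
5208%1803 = 1602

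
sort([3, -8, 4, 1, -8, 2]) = [-8, -8, 1, 2, 3, 4]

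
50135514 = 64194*781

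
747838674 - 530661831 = 217176843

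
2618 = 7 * 374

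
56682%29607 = 27075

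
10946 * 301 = 3294746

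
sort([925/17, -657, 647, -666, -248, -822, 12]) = [-822, -666, -657, -248, 12, 925/17, 647]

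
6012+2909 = 8921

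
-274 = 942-1216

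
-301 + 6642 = 6341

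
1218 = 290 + 928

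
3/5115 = 1/1705 ≈ 0.000587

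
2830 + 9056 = 11886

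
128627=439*293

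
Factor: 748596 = 2^2*3^1*62383^1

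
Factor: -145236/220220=-1*3^1*5^(-1)*7^1*11^(-2)*19^1=-399/605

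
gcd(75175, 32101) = 1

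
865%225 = 190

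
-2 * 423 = -846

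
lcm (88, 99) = 792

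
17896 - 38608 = -20712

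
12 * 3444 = 41328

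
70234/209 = 336 + 10/209 ≈ 336.05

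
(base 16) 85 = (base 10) 133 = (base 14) 97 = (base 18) 77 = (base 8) 205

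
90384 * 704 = 63630336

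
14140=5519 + 8621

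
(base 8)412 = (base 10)266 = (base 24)b2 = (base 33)82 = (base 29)95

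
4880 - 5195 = -315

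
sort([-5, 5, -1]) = [-5, -1, 5]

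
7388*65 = 480220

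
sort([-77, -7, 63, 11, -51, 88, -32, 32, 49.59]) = [-77, -51, -32, -7, 11, 32, 49.59, 63, 88]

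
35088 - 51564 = -16476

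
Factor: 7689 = 3^1 * 11^1 * 233^1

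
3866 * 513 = 1983258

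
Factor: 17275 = 5^2*691^1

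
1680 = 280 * 6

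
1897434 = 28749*66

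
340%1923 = 340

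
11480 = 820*14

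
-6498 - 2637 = -9135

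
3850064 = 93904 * 41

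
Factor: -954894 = -1*2^1*3^1*61^1*2609^1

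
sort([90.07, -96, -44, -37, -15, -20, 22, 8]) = [-96, -44, -37, -20, -15, 8, 22, 90.07]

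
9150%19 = 11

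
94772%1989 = 1289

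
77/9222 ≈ 0.00835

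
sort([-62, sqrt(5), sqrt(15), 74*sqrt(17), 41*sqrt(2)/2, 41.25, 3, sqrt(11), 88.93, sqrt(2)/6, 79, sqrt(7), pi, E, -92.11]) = [-92.11, -62, sqrt(2)/6, sqrt(5), sqrt(7), E, 3, pi, sqrt(11), sqrt(15), 41*sqrt(2)/2, 41.25, 79, 88.93, 74*sqrt(17)]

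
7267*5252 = 38166284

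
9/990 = 1/110 ≈ 0.00909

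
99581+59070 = 158651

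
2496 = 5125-2629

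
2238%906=426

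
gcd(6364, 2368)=148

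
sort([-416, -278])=[-416, -278]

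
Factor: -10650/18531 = -1 * 2^1 * 3^(-1) * 5^2 * 29^(-1) = -50/87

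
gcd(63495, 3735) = 3735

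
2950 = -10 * (-295)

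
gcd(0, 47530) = 47530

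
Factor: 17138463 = 3^1 * 89^1 * 64189^1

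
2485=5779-3294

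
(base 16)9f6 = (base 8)4766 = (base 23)4ik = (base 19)714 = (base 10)2550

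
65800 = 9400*7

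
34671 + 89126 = 123797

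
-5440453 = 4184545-9624998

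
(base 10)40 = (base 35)15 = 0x28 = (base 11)37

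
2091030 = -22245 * (-94)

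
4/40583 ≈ 0.0000986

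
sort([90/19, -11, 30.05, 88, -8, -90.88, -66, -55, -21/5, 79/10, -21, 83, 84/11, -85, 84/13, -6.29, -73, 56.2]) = [-90.88, -85, -73, -66, -55, -21, -11, -8, -6.29, -21/5, 90/19, 84/13, 84/11, 79/10, 30.05, 56.2, 83, 88]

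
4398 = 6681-2283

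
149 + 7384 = 7533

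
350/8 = 175/4 = 43.75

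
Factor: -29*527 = -1*17^1*29^1*31^1 = -15283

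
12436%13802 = 12436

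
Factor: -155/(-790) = 2^(-1)*31^1*79^(-1) = 31/158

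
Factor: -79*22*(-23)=2^1*11^1*23^1*79^1=39974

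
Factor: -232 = -1 * 2^3 * 29^1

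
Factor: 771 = 3^1 * 257^1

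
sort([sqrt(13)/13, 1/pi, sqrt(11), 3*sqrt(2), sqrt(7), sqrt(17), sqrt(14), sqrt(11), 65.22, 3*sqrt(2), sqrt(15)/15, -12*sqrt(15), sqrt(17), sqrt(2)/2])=[-12*sqrt(15), sqrt(15)/15, sqrt(13)/13, 1/pi, sqrt(2)/2, sqrt(7), sqrt(11), sqrt(11), sqrt(14), sqrt(17), sqrt(17), 3*sqrt(2), 3*sqrt(2), 65.22]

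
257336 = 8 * 32167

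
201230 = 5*40246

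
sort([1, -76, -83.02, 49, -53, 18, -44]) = [-83.02, -76, -53, -44, 1, 18, 49]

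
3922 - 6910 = -2988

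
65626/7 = 9375 + 1/7 ≈ 9375.14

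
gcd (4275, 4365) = 45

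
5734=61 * 94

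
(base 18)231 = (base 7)2023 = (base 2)1010111111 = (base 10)703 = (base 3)222001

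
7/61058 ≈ 0.000115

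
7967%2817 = 2333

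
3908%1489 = 930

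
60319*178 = 10736782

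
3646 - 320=3326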